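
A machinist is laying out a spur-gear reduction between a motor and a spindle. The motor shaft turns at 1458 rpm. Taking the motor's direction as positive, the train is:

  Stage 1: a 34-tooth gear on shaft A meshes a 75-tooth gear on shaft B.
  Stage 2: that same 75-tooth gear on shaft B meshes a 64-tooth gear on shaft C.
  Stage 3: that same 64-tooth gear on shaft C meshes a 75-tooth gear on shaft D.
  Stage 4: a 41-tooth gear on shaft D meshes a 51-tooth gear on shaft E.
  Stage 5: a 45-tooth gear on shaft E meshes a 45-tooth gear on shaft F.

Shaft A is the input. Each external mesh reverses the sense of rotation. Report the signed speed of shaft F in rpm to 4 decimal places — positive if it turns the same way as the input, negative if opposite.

-531.3600 rpm (opposite to input, |ω| = 531.3600 rpm)

Stage 1 [34T→75T]: ω = 1458.0000×34/75 = 660.9600 rpm, dir flips to −; running = −660.9600
Stage 2 [75T→64T]: ω = 660.9600×75/64 = 774.5625 rpm, dir flips to +; running = +774.5625
Stage 3 [64T→75T]: ω = 774.5625×64/75 = 660.9600 rpm, dir flips to −; running = −660.9600
Stage 4 [41T→51T]: ω = 660.9600×41/51 = 531.3600 rpm, dir flips to +; running = +531.3600
Stage 5 [45T→45T]: ω = 531.3600×45/45 = 531.3600 rpm, dir flips to −; running = −531.3600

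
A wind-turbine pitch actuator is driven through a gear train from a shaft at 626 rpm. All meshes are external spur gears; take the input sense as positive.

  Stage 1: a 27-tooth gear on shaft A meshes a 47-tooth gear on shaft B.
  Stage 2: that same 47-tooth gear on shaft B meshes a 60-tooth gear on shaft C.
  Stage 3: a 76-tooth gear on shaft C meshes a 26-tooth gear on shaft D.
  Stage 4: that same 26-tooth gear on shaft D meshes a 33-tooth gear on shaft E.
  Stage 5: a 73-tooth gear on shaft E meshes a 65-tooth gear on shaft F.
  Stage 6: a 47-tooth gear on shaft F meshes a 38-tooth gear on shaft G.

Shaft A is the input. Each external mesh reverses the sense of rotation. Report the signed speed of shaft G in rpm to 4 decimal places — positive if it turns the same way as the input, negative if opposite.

Stage 1 [27T→47T]: ω = 626.0000×27/47 = 359.6170 rpm, dir flips to −; running = −359.6170
Stage 2 [47T→60T]: ω = 359.6170×47/60 = 281.7000 rpm, dir flips to +; running = +281.7000
Stage 3 [76T→26T]: ω = 281.7000×76/26 = 823.4308 rpm, dir flips to −; running = −823.4308
Stage 4 [26T→33T]: ω = 823.4308×26/33 = 648.7636 rpm, dir flips to +; running = +648.7636
Stage 5 [73T→65T]: ω = 648.7636×73/65 = 728.6115 rpm, dir flips to −; running = −728.6115
Stage 6 [47T→38T]: ω = 728.6115×47/38 = 901.1773 rpm, dir flips to +; running = +901.1773

+901.1773 rpm (same as input, |ω| = 901.1773 rpm)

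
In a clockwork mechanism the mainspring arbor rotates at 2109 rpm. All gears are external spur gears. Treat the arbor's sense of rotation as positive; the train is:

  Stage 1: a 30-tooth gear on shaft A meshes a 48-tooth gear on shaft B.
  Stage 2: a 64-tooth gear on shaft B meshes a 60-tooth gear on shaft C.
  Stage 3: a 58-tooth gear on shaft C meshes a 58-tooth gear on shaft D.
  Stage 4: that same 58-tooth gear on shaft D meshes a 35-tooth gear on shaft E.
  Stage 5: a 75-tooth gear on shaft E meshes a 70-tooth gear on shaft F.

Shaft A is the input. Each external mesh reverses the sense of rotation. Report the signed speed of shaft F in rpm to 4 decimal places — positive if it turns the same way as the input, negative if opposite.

-2496.3673 rpm (opposite to input, |ω| = 2496.3673 rpm)

Stage 1 [30T→48T]: ω = 2109.0000×30/48 = 1318.1250 rpm, dir flips to −; running = −1318.1250
Stage 2 [64T→60T]: ω = 1318.1250×64/60 = 1406.0000 rpm, dir flips to +; running = +1406.0000
Stage 3 [58T→58T]: ω = 1406.0000×58/58 = 1406.0000 rpm, dir flips to −; running = −1406.0000
Stage 4 [58T→35T]: ω = 1406.0000×58/35 = 2329.9429 rpm, dir flips to +; running = +2329.9429
Stage 5 [75T→70T]: ω = 2329.9429×75/70 = 2496.3673 rpm, dir flips to −; running = −2496.3673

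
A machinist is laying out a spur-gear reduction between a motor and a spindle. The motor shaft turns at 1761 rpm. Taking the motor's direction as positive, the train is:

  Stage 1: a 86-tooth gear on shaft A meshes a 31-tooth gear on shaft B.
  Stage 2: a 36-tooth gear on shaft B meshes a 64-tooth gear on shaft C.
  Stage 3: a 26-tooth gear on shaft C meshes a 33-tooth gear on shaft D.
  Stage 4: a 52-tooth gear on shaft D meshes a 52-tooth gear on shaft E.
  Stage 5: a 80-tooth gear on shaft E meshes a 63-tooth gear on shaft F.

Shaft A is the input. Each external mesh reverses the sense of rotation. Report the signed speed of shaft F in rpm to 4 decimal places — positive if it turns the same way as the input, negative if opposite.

-2749.3339 rpm (opposite to input, |ω| = 2749.3339 rpm)

Stage 1 [86T→31T]: ω = 1761.0000×86/31 = 4885.3548 rpm, dir flips to −; running = −4885.3548
Stage 2 [36T→64T]: ω = 4885.3548×36/64 = 2748.0121 rpm, dir flips to +; running = +2748.0121
Stage 3 [26T→33T]: ω = 2748.0121×26/33 = 2165.1004 rpm, dir flips to −; running = −2165.1004
Stage 4 [52T→52T]: ω = 2165.1004×52/52 = 2165.1004 rpm, dir flips to +; running = +2165.1004
Stage 5 [80T→63T]: ω = 2165.1004×80/63 = 2749.3339 rpm, dir flips to −; running = −2749.3339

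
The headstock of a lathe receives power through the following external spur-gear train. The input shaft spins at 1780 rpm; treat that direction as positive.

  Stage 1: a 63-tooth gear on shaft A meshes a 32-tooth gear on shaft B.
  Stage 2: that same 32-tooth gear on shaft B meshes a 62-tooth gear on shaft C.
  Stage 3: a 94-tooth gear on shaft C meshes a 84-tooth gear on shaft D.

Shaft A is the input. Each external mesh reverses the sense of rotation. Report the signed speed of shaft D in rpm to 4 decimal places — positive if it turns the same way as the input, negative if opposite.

-2024.0323 rpm (opposite to input, |ω| = 2024.0323 rpm)

Stage 1 [63T→32T]: ω = 1780.0000×63/32 = 3504.3750 rpm, dir flips to −; running = −3504.3750
Stage 2 [32T→62T]: ω = 3504.3750×32/62 = 1808.7097 rpm, dir flips to +; running = +1808.7097
Stage 3 [94T→84T]: ω = 1808.7097×94/84 = 2024.0323 rpm, dir flips to −; running = −2024.0323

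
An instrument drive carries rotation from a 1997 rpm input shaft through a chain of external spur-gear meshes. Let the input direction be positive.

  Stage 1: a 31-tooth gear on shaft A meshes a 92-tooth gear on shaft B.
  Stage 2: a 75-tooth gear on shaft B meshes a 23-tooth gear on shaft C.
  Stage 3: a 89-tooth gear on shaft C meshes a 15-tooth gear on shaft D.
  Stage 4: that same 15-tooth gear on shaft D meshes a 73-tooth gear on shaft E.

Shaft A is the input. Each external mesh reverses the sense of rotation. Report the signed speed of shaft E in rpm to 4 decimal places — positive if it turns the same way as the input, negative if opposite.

+2675.1769 rpm (same as input, |ω| = 2675.1769 rpm)

Stage 1 [31T→92T]: ω = 1997.0000×31/92 = 672.9022 rpm, dir flips to −; running = −672.9022
Stage 2 [75T→23T]: ω = 672.9022×75/23 = 2194.2462 rpm, dir flips to +; running = +2194.2462
Stage 3 [89T→15T]: ω = 2194.2462×89/15 = 13019.1942 rpm, dir flips to −; running = −13019.1942
Stage 4 [15T→73T]: ω = 13019.1942×15/73 = 2675.1769 rpm, dir flips to +; running = +2675.1769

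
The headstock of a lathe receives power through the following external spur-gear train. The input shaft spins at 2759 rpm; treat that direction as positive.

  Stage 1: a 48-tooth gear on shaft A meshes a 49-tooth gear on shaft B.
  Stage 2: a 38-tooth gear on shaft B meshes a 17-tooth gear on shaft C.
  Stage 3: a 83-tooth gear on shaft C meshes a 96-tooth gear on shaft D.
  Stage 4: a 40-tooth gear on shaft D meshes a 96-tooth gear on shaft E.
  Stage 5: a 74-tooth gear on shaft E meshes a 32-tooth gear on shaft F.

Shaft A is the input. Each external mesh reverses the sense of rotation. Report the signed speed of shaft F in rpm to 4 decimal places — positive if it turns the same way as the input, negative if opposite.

-5032.7910 rpm (opposite to input, |ω| = 5032.7910 rpm)

Stage 1 [48T→49T]: ω = 2759.0000×48/49 = 2702.6939 rpm, dir flips to −; running = −2702.6939
Stage 2 [38T→17T]: ω = 2702.6939×38/17 = 6041.3157 rpm, dir flips to +; running = +6041.3157
Stage 3 [83T→96T]: ω = 6041.3157×83/96 = 5223.2209 rpm, dir flips to −; running = −5223.2209
Stage 4 [40T→96T]: ω = 5223.2209×40/96 = 2176.3420 rpm, dir flips to +; running = +2176.3420
Stage 5 [74T→32T]: ω = 2176.3420×74/32 = 5032.7910 rpm, dir flips to −; running = −5032.7910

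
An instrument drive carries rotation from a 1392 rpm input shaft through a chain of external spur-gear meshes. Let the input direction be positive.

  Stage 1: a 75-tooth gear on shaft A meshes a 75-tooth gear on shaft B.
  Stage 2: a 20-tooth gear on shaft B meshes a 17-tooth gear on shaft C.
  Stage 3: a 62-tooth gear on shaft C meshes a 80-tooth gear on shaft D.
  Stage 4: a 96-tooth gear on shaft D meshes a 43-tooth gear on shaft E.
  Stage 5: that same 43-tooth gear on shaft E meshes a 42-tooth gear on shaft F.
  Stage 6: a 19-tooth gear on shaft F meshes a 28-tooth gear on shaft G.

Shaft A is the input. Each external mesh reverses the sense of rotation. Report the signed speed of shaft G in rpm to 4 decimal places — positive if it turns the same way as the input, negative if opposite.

+1968.5186 rpm (same as input, |ω| = 1968.5186 rpm)

Stage 1 [75T→75T]: ω = 1392.0000×75/75 = 1392.0000 rpm, dir flips to −; running = −1392.0000
Stage 2 [20T→17T]: ω = 1392.0000×20/17 = 1637.6471 rpm, dir flips to +; running = +1637.6471
Stage 3 [62T→80T]: ω = 1637.6471×62/80 = 1269.1765 rpm, dir flips to −; running = −1269.1765
Stage 4 [96T→43T]: ω = 1269.1765×96/43 = 2833.5103 rpm, dir flips to +; running = +2833.5103
Stage 5 [43T→42T]: ω = 2833.5103×43/42 = 2900.9748 rpm, dir flips to −; running = −2900.9748
Stage 6 [19T→28T]: ω = 2900.9748×19/28 = 1968.5186 rpm, dir flips to +; running = +1968.5186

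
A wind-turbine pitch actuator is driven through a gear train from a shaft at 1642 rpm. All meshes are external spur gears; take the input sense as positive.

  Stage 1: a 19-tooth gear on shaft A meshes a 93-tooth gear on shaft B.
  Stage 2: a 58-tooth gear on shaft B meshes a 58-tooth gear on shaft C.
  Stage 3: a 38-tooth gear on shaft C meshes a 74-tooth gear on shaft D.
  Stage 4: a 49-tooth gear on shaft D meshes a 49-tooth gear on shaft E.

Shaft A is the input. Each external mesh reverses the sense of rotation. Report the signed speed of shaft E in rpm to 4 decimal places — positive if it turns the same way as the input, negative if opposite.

Stage 1 [19T→93T]: ω = 1642.0000×19/93 = 335.4624 rpm, dir flips to −; running = −335.4624
Stage 2 [58T→58T]: ω = 335.4624×58/58 = 335.4624 rpm, dir flips to +; running = +335.4624
Stage 3 [38T→74T]: ω = 335.4624×38/74 = 172.2645 rpm, dir flips to −; running = −172.2645
Stage 4 [49T→49T]: ω = 172.2645×49/49 = 172.2645 rpm, dir flips to +; running = +172.2645

+172.2645 rpm (same as input, |ω| = 172.2645 rpm)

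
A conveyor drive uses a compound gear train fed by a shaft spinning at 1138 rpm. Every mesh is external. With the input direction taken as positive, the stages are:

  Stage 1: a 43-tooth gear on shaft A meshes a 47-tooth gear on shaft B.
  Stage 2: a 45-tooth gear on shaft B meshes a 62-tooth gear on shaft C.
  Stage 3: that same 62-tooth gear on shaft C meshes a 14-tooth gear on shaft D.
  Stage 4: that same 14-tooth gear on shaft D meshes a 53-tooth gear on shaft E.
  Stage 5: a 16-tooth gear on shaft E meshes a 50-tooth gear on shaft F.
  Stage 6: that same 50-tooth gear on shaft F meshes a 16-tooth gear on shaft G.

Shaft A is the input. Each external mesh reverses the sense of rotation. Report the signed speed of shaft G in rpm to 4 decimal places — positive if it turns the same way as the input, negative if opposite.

+883.9944 rpm (same as input, |ω| = 883.9944 rpm)

Stage 1 [43T→47T]: ω = 1138.0000×43/47 = 1041.1489 rpm, dir flips to −; running = −1041.1489
Stage 2 [45T→62T]: ω = 1041.1489×45/62 = 755.6726 rpm, dir flips to +; running = +755.6726
Stage 3 [62T→14T]: ω = 755.6726×62/14 = 3346.5502 rpm, dir flips to −; running = −3346.5502
Stage 4 [14T→53T]: ω = 3346.5502×14/53 = 883.9944 rpm, dir flips to +; running = +883.9944
Stage 5 [16T→50T]: ω = 883.9944×16/50 = 282.8782 rpm, dir flips to −; running = −282.8782
Stage 6 [50T→16T]: ω = 282.8782×50/16 = 883.9944 rpm, dir flips to +; running = +883.9944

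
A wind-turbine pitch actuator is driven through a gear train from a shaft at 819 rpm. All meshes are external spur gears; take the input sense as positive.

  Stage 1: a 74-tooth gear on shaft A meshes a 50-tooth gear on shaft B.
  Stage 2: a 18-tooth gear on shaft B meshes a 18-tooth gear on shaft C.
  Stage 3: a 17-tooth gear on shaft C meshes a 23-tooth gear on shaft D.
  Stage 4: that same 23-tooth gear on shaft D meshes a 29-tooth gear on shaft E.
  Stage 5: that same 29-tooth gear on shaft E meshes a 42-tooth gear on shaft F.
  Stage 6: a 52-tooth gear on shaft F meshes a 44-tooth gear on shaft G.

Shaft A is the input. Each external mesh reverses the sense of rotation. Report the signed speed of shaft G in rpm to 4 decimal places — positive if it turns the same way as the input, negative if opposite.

+579.8236 rpm (same as input, |ω| = 579.8236 rpm)

Stage 1 [74T→50T]: ω = 819.0000×74/50 = 1212.1200 rpm, dir flips to −; running = −1212.1200
Stage 2 [18T→18T]: ω = 1212.1200×18/18 = 1212.1200 rpm, dir flips to +; running = +1212.1200
Stage 3 [17T→23T]: ω = 1212.1200×17/23 = 895.9148 rpm, dir flips to −; running = −895.9148
Stage 4 [23T→29T]: ω = 895.9148×23/29 = 710.5531 rpm, dir flips to +; running = +710.5531
Stage 5 [29T→42T]: ω = 710.5531×29/42 = 490.6200 rpm, dir flips to −; running = −490.6200
Stage 6 [52T→44T]: ω = 490.6200×52/44 = 579.8236 rpm, dir flips to +; running = +579.8236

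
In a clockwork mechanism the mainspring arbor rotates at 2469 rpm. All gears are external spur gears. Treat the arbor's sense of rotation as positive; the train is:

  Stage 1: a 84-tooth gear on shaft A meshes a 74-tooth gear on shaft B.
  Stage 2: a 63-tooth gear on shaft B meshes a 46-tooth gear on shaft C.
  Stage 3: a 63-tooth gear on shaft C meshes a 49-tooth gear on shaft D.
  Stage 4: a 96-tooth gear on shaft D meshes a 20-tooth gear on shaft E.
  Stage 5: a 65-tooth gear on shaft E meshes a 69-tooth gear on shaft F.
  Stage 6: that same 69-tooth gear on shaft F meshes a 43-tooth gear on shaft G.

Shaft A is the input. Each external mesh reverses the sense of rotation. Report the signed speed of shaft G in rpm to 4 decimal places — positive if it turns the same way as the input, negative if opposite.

+35808.1581 rpm (same as input, |ω| = 35808.1581 rpm)

Stage 1 [84T→74T]: ω = 2469.0000×84/74 = 2802.6486 rpm, dir flips to −; running = −2802.6486
Stage 2 [63T→46T]: ω = 2802.6486×63/46 = 3838.4101 rpm, dir flips to +; running = +3838.4101
Stage 3 [63T→49T]: ω = 3838.4101×63/49 = 4935.0987 rpm, dir flips to −; running = −4935.0987
Stage 4 [96T→20T]: ω = 4935.0987×96/20 = 23688.4738 rpm, dir flips to +; running = +23688.4738
Stage 5 [65T→69T]: ω = 23688.4738×65/69 = 22315.2289 rpm, dir flips to −; running = −22315.2289
Stage 6 [69T→43T]: ω = 22315.2289×69/43 = 35808.1581 rpm, dir flips to +; running = +35808.1581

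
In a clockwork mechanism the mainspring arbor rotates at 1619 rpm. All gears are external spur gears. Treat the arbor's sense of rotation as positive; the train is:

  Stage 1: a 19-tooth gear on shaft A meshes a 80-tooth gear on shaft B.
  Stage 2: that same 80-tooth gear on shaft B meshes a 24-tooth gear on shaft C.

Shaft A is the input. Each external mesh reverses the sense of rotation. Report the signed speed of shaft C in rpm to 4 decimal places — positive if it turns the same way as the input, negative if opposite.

Stage 1 [19T→80T]: ω = 1619.0000×19/80 = 384.5125 rpm, dir flips to −; running = −384.5125
Stage 2 [80T→24T]: ω = 384.5125×80/24 = 1281.7083 rpm, dir flips to +; running = +1281.7083

+1281.7083 rpm (same as input, |ω| = 1281.7083 rpm)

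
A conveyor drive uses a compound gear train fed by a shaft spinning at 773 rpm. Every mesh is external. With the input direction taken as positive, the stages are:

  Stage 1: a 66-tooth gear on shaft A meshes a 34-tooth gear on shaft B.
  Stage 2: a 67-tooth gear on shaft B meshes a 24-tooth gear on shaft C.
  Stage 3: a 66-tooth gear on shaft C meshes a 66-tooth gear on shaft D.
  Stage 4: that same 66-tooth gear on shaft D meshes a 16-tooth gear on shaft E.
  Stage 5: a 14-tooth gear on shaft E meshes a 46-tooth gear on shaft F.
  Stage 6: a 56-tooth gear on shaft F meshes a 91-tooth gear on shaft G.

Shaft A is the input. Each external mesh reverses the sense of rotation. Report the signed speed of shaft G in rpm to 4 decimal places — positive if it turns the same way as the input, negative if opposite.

Stage 1 [66T→34T]: ω = 773.0000×66/34 = 1500.5294 rpm, dir flips to −; running = −1500.5294
Stage 2 [67T→24T]: ω = 1500.5294×67/24 = 4188.9779 rpm, dir flips to +; running = +4188.9779
Stage 3 [66T→66T]: ω = 4188.9779×66/66 = 4188.9779 rpm, dir flips to −; running = −4188.9779
Stage 4 [66T→16T]: ω = 4188.9779×66/16 = 17279.5340 rpm, dir flips to +; running = +17279.5340
Stage 5 [14T→46T]: ω = 17279.5340×14/46 = 5258.9886 rpm, dir flips to −; running = −5258.9886
Stage 6 [56T→91T]: ω = 5258.9886×56/91 = 3236.3007 rpm, dir flips to +; running = +3236.3007

+3236.3007 rpm (same as input, |ω| = 3236.3007 rpm)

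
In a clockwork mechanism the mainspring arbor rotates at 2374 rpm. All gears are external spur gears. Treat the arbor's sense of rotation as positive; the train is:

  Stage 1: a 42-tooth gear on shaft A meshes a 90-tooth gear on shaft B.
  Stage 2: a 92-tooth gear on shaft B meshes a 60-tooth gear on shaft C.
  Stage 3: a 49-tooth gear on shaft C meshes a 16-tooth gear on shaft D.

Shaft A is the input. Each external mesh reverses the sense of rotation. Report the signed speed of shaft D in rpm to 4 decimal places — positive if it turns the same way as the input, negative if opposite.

-5202.3572 rpm (opposite to input, |ω| = 5202.3572 rpm)

Stage 1 [42T→90T]: ω = 2374.0000×42/90 = 1107.8667 rpm, dir flips to −; running = −1107.8667
Stage 2 [92T→60T]: ω = 1107.8667×92/60 = 1698.7289 rpm, dir flips to +; running = +1698.7289
Stage 3 [49T→16T]: ω = 1698.7289×49/16 = 5202.3572 rpm, dir flips to −; running = −5202.3572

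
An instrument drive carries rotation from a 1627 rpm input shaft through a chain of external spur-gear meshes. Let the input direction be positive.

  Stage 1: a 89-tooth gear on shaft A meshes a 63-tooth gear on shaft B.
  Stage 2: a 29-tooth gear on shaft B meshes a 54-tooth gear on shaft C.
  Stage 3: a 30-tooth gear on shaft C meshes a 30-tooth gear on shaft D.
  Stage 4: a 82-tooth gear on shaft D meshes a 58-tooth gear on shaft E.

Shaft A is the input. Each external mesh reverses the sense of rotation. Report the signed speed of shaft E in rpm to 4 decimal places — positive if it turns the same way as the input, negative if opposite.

Stage 1 [89T→63T]: ω = 1627.0000×89/63 = 2298.4603 rpm, dir flips to −; running = −2298.4603
Stage 2 [29T→54T]: ω = 2298.4603×29/54 = 1234.3583 rpm, dir flips to +; running = +1234.3583
Stage 3 [30T→30T]: ω = 1234.3583×30/30 = 1234.3583 rpm, dir flips to −; running = −1234.3583
Stage 4 [82T→58T]: ω = 1234.3583×82/58 = 1745.1273 rpm, dir flips to +; running = +1745.1273

+1745.1273 rpm (same as input, |ω| = 1745.1273 rpm)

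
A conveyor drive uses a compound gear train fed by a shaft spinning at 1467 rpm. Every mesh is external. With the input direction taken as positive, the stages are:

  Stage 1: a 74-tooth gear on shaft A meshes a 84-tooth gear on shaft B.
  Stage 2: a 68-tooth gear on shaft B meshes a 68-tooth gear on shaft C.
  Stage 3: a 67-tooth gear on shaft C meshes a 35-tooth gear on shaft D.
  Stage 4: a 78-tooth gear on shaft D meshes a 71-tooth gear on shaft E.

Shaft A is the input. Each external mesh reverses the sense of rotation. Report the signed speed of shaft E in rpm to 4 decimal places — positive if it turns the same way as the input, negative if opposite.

+2717.8505 rpm (same as input, |ω| = 2717.8505 rpm)

Stage 1 [74T→84T]: ω = 1467.0000×74/84 = 1292.3571 rpm, dir flips to −; running = −1292.3571
Stage 2 [68T→68T]: ω = 1292.3571×68/68 = 1292.3571 rpm, dir flips to +; running = +1292.3571
Stage 3 [67T→35T]: ω = 1292.3571×67/35 = 2473.9408 rpm, dir flips to −; running = −2473.9408
Stage 4 [78T→71T]: ω = 2473.9408×78/71 = 2717.8505 rpm, dir flips to +; running = +2717.8505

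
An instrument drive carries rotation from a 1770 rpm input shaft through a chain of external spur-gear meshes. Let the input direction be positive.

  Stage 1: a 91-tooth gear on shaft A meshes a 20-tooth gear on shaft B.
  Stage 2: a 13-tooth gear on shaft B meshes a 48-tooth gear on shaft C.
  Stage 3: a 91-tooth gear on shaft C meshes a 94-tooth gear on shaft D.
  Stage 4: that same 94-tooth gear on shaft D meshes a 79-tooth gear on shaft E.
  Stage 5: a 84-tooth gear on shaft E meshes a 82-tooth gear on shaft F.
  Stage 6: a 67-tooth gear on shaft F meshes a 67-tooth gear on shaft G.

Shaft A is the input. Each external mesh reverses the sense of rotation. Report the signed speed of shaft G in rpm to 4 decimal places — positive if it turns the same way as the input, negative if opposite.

Stage 1 [91T→20T]: ω = 1770.0000×91/20 = 8053.5000 rpm, dir flips to −; running = −8053.5000
Stage 2 [13T→48T]: ω = 8053.5000×13/48 = 2181.1562 rpm, dir flips to +; running = +2181.1562
Stage 3 [91T→94T]: ω = 2181.1562×91/94 = 2111.5449 rpm, dir flips to −; running = −2111.5449
Stage 4 [94T→79T]: ω = 2111.5449×94/79 = 2512.4711 rpm, dir flips to +; running = +2512.4711
Stage 5 [84T→82T]: ω = 2512.4711×84/82 = 2573.7509 rpm, dir flips to −; running = −2573.7509
Stage 6 [67T→67T]: ω = 2573.7509×67/67 = 2573.7509 rpm, dir flips to +; running = +2573.7509

+2573.7509 rpm (same as input, |ω| = 2573.7509 rpm)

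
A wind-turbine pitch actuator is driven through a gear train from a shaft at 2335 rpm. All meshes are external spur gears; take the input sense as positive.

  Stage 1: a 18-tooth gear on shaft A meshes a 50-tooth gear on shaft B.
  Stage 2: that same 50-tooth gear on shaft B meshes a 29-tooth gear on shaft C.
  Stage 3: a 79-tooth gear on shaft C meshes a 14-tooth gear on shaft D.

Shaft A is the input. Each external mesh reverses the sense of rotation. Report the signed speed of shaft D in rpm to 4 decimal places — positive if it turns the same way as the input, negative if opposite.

-8178.2512 rpm (opposite to input, |ω| = 8178.2512 rpm)

Stage 1 [18T→50T]: ω = 2335.0000×18/50 = 840.6000 rpm, dir flips to −; running = −840.6000
Stage 2 [50T→29T]: ω = 840.6000×50/29 = 1449.3103 rpm, dir flips to +; running = +1449.3103
Stage 3 [79T→14T]: ω = 1449.3103×79/14 = 8178.2512 rpm, dir flips to −; running = −8178.2512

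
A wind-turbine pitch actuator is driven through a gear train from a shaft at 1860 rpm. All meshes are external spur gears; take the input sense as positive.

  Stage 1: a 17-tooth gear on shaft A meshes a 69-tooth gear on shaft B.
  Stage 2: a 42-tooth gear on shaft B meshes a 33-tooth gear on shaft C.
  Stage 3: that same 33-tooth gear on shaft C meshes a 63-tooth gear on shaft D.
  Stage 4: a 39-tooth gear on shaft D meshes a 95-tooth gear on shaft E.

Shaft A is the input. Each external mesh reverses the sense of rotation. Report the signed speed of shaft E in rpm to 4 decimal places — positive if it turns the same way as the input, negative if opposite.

Stage 1 [17T→69T]: ω = 1860.0000×17/69 = 458.2609 rpm, dir flips to −; running = −458.2609
Stage 2 [42T→33T]: ω = 458.2609×42/33 = 583.2411 rpm, dir flips to +; running = +583.2411
Stage 3 [33T→63T]: ω = 583.2411×33/63 = 305.5072 rpm, dir flips to −; running = −305.5072
Stage 4 [39T→95T]: ω = 305.5072×39/95 = 125.4188 rpm, dir flips to +; running = +125.4188

+125.4188 rpm (same as input, |ω| = 125.4188 rpm)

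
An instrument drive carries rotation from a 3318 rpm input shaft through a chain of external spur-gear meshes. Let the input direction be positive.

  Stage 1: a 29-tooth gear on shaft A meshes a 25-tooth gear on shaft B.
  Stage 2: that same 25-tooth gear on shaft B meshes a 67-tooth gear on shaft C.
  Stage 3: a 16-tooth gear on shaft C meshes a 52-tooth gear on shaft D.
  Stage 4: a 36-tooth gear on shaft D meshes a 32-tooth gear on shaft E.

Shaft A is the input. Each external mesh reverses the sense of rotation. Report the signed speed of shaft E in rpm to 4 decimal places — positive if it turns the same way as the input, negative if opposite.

+497.1286 rpm (same as input, |ω| = 497.1286 rpm)

Stage 1 [29T→25T]: ω = 3318.0000×29/25 = 3848.8800 rpm, dir flips to −; running = −3848.8800
Stage 2 [25T→67T]: ω = 3848.8800×25/67 = 1436.1493 rpm, dir flips to +; running = +1436.1493
Stage 3 [16T→52T]: ω = 1436.1493×16/52 = 441.8921 rpm, dir flips to −; running = −441.8921
Stage 4 [36T→32T]: ω = 441.8921×36/32 = 497.1286 rpm, dir flips to +; running = +497.1286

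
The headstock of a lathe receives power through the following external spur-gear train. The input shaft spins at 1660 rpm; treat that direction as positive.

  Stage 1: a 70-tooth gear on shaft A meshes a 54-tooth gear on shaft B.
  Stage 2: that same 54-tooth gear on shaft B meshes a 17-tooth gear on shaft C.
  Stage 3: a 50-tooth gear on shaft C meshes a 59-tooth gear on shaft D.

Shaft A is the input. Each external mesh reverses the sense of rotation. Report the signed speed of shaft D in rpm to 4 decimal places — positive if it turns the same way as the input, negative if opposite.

-5792.6221 rpm (opposite to input, |ω| = 5792.6221 rpm)

Stage 1 [70T→54T]: ω = 1660.0000×70/54 = 2151.8519 rpm, dir flips to −; running = −2151.8519
Stage 2 [54T→17T]: ω = 2151.8519×54/17 = 6835.2941 rpm, dir flips to +; running = +6835.2941
Stage 3 [50T→59T]: ω = 6835.2941×50/59 = 5792.6221 rpm, dir flips to −; running = −5792.6221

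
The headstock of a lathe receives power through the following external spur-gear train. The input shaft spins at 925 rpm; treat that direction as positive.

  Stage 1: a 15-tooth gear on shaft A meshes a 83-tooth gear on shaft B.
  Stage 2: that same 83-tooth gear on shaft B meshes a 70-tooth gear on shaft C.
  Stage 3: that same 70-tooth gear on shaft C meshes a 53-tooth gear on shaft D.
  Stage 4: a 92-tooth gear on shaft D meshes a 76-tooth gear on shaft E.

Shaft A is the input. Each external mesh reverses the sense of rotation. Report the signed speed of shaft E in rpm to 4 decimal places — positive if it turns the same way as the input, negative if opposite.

+316.9067 rpm (same as input, |ω| = 316.9067 rpm)

Stage 1 [15T→83T]: ω = 925.0000×15/83 = 167.1687 rpm, dir flips to −; running = −167.1687
Stage 2 [83T→70T]: ω = 167.1687×83/70 = 198.2143 rpm, dir flips to +; running = +198.2143
Stage 3 [70T→53T]: ω = 198.2143×70/53 = 261.7925 rpm, dir flips to −; running = −261.7925
Stage 4 [92T→76T]: ω = 261.7925×92/76 = 316.9067 rpm, dir flips to +; running = +316.9067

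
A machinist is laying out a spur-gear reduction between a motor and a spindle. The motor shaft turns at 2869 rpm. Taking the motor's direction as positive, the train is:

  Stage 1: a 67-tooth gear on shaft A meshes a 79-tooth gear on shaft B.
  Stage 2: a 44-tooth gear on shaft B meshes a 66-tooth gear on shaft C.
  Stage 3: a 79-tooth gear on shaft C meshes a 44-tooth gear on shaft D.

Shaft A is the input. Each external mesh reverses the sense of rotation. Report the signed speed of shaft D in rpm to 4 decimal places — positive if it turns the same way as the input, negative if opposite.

-2912.4697 rpm (opposite to input, |ω| = 2912.4697 rpm)

Stage 1 [67T→79T]: ω = 2869.0000×67/79 = 2433.2025 rpm, dir flips to −; running = −2433.2025
Stage 2 [44T→66T]: ω = 2433.2025×44/66 = 1622.1350 rpm, dir flips to +; running = +1622.1350
Stage 3 [79T→44T]: ω = 1622.1350×79/44 = 2912.4697 rpm, dir flips to −; running = −2912.4697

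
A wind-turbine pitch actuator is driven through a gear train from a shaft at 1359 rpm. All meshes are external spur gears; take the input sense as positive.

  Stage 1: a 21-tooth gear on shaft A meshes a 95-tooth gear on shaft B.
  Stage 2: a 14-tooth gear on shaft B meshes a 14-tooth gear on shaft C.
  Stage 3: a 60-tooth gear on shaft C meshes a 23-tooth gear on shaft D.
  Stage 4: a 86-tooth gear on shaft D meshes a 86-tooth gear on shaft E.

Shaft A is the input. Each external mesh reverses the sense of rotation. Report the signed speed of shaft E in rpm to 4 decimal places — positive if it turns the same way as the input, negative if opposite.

+783.6796 rpm (same as input, |ω| = 783.6796 rpm)

Stage 1 [21T→95T]: ω = 1359.0000×21/95 = 300.4105 rpm, dir flips to −; running = −300.4105
Stage 2 [14T→14T]: ω = 300.4105×14/14 = 300.4105 rpm, dir flips to +; running = +300.4105
Stage 3 [60T→23T]: ω = 300.4105×60/23 = 783.6796 rpm, dir flips to −; running = −783.6796
Stage 4 [86T→86T]: ω = 783.6796×86/86 = 783.6796 rpm, dir flips to +; running = +783.6796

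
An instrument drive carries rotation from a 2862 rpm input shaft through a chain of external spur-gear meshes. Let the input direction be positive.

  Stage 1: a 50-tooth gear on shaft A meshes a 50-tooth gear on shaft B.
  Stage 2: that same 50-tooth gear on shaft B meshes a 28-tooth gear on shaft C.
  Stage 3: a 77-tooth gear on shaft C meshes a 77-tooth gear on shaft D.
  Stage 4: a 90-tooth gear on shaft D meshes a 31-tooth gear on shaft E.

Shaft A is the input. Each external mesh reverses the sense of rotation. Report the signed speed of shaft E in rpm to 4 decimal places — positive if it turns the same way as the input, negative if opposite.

Stage 1 [50T→50T]: ω = 2862.0000×50/50 = 2862.0000 rpm, dir flips to −; running = −2862.0000
Stage 2 [50T→28T]: ω = 2862.0000×50/28 = 5110.7143 rpm, dir flips to +; running = +5110.7143
Stage 3 [77T→77T]: ω = 5110.7143×77/77 = 5110.7143 rpm, dir flips to −; running = −5110.7143
Stage 4 [90T→31T]: ω = 5110.7143×90/31 = 14837.5576 rpm, dir flips to +; running = +14837.5576

+14837.5576 rpm (same as input, |ω| = 14837.5576 rpm)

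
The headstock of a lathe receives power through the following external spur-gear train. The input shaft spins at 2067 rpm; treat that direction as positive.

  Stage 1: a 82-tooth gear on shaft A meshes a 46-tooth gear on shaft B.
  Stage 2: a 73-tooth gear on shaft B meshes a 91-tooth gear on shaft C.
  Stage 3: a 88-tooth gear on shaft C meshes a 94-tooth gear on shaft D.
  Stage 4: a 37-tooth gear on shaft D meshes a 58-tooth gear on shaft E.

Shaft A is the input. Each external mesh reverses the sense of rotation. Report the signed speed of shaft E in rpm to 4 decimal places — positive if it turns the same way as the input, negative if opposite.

+1765.2512 rpm (same as input, |ω| = 1765.2512 rpm)

Stage 1 [82T→46T]: ω = 2067.0000×82/46 = 3684.6522 rpm, dir flips to −; running = −3684.6522
Stage 2 [73T→91T]: ω = 3684.6522×73/91 = 2955.8199 rpm, dir flips to +; running = +2955.8199
Stage 3 [88T→94T]: ω = 2955.8199×88/94 = 2767.1505 rpm, dir flips to −; running = −2767.1505
Stage 4 [37T→58T]: ω = 2767.1505×37/58 = 1765.2512 rpm, dir flips to +; running = +1765.2512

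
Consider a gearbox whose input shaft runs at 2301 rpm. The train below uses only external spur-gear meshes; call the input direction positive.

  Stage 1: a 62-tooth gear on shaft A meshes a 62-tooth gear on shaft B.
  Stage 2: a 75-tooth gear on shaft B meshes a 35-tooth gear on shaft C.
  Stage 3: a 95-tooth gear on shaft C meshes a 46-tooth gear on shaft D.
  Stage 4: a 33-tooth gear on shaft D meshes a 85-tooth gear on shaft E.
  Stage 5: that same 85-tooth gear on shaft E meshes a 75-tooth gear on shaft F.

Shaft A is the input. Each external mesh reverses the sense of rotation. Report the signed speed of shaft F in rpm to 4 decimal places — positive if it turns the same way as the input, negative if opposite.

-4480.5186 rpm (opposite to input, |ω| = 4480.5186 rpm)

Stage 1 [62T→62T]: ω = 2301.0000×62/62 = 2301.0000 rpm, dir flips to −; running = −2301.0000
Stage 2 [75T→35T]: ω = 2301.0000×75/35 = 4930.7143 rpm, dir flips to +; running = +4930.7143
Stage 3 [95T→46T]: ω = 4930.7143×95/46 = 10182.9969 rpm, dir flips to −; running = −10182.9969
Stage 4 [33T→85T]: ω = 10182.9969×33/85 = 3953.3988 rpm, dir flips to +; running = +3953.3988
Stage 5 [85T→75T]: ω = 3953.3988×85/75 = 4480.5186 rpm, dir flips to −; running = −4480.5186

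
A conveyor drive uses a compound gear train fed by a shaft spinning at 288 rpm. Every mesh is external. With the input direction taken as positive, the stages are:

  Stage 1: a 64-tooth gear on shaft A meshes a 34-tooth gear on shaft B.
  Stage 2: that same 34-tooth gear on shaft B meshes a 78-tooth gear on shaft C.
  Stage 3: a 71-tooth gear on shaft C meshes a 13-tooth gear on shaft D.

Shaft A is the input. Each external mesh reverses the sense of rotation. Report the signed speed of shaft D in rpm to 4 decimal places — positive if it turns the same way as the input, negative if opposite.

-1290.6036 rpm (opposite to input, |ω| = 1290.6036 rpm)

Stage 1 [64T→34T]: ω = 288.0000×64/34 = 542.1176 rpm, dir flips to −; running = −542.1176
Stage 2 [34T→78T]: ω = 542.1176×34/78 = 236.3077 rpm, dir flips to +; running = +236.3077
Stage 3 [71T→13T]: ω = 236.3077×71/13 = 1290.6036 rpm, dir flips to −; running = −1290.6036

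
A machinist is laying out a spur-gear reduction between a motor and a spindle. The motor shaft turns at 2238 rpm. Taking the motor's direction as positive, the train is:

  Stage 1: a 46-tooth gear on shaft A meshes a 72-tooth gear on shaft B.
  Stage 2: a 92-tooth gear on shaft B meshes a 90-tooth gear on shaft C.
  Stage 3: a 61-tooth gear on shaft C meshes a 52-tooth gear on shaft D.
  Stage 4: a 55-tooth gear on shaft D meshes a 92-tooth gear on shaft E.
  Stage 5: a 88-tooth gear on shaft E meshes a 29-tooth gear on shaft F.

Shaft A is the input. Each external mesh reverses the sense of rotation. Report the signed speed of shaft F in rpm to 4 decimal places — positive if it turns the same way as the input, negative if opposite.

Stage 1 [46T→72T]: ω = 2238.0000×46/72 = 1429.8333 rpm, dir flips to −; running = −1429.8333
Stage 2 [92T→90T]: ω = 1429.8333×92/90 = 1461.6074 rpm, dir flips to +; running = +1461.6074
Stage 3 [61T→52T]: ω = 1461.6074×61/52 = 1714.5779 rpm, dir flips to −; running = −1714.5779
Stage 4 [55T→92T]: ω = 1714.5779×55/92 = 1025.0194 rpm, dir flips to +; running = +1025.0194
Stage 5 [88T→29T]: ω = 1025.0194×88/29 = 3110.4037 rpm, dir flips to −; running = −3110.4037

-3110.4037 rpm (opposite to input, |ω| = 3110.4037 rpm)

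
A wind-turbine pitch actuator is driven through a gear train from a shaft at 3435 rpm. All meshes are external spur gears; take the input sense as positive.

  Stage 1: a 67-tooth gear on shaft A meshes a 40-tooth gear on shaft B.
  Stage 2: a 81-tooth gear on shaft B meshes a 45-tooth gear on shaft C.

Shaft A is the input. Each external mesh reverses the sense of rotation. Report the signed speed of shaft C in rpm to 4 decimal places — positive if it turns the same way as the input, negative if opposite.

+10356.5250 rpm (same as input, |ω| = 10356.5250 rpm)

Stage 1 [67T→40T]: ω = 3435.0000×67/40 = 5753.6250 rpm, dir flips to −; running = −5753.6250
Stage 2 [81T→45T]: ω = 5753.6250×81/45 = 10356.5250 rpm, dir flips to +; running = +10356.5250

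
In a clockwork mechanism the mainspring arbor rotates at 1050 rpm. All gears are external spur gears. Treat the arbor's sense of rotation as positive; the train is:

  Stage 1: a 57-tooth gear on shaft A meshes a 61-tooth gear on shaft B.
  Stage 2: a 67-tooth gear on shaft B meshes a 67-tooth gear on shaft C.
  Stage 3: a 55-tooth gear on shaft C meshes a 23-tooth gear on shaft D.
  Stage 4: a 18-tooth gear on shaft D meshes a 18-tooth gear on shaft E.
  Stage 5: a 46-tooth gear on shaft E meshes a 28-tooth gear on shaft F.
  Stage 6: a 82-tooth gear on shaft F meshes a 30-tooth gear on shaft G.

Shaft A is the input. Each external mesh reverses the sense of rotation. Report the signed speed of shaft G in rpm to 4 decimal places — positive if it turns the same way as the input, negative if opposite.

+10535.6557 rpm (same as input, |ω| = 10535.6557 rpm)

Stage 1 [57T→61T]: ω = 1050.0000×57/61 = 981.1475 rpm, dir flips to −; running = −981.1475
Stage 2 [67T→67T]: ω = 981.1475×67/67 = 981.1475 rpm, dir flips to +; running = +981.1475
Stage 3 [55T→23T]: ω = 981.1475×55/23 = 2346.2224 rpm, dir flips to −; running = −2346.2224
Stage 4 [18T→18T]: ω = 2346.2224×18/18 = 2346.2224 rpm, dir flips to +; running = +2346.2224
Stage 5 [46T→28T]: ω = 2346.2224×46/28 = 3854.5082 rpm, dir flips to −; running = −3854.5082
Stage 6 [82T→30T]: ω = 3854.5082×82/30 = 10535.6557 rpm, dir flips to +; running = +10535.6557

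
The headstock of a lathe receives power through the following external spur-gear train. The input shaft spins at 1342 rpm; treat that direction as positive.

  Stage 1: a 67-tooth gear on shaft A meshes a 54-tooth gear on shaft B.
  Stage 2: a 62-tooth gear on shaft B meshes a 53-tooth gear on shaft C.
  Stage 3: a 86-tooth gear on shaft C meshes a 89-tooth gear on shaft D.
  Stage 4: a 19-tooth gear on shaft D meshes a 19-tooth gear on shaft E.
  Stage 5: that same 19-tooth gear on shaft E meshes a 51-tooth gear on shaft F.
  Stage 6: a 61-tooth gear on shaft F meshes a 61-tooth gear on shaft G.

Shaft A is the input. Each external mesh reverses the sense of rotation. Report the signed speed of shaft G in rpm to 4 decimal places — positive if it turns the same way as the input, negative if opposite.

+701.1989 rpm (same as input, |ω| = 701.1989 rpm)

Stage 1 [67T→54T]: ω = 1342.0000×67/54 = 1665.0741 rpm, dir flips to −; running = −1665.0741
Stage 2 [62T→53T]: ω = 1665.0741×62/53 = 1947.8225 rpm, dir flips to +; running = +1947.8225
Stage 3 [86T→89T]: ω = 1947.8225×86/89 = 1882.1656 rpm, dir flips to −; running = −1882.1656
Stage 4 [19T→19T]: ω = 1882.1656×19/19 = 1882.1656 rpm, dir flips to +; running = +1882.1656
Stage 5 [19T→51T]: ω = 1882.1656×19/51 = 701.1989 rpm, dir flips to −; running = −701.1989
Stage 6 [61T→61T]: ω = 701.1989×61/61 = 701.1989 rpm, dir flips to +; running = +701.1989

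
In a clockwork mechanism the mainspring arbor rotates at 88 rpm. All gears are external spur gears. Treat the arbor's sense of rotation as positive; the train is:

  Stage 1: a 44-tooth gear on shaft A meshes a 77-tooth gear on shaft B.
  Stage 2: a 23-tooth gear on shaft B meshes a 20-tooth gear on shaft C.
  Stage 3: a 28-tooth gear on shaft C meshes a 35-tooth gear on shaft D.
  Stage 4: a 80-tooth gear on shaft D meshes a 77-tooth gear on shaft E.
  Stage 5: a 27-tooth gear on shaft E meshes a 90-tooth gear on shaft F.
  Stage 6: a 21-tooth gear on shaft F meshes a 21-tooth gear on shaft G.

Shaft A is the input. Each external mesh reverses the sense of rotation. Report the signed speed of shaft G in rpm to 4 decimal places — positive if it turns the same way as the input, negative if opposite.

Stage 1 [44T→77T]: ω = 88.0000×44/77 = 50.2857 rpm, dir flips to −; running = −50.2857
Stage 2 [23T→20T]: ω = 50.2857×23/20 = 57.8286 rpm, dir flips to +; running = +57.8286
Stage 3 [28T→35T]: ω = 57.8286×28/35 = 46.2629 rpm, dir flips to −; running = −46.2629
Stage 4 [80T→77T]: ω = 46.2629×80/77 = 48.0653 rpm, dir flips to +; running = +48.0653
Stage 5 [27T→90T]: ω = 48.0653×27/90 = 14.4196 rpm, dir flips to −; running = −14.4196
Stage 6 [21T→21T]: ω = 14.4196×21/21 = 14.4196 rpm, dir flips to +; running = +14.4196

+14.4196 rpm (same as input, |ω| = 14.4196 rpm)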